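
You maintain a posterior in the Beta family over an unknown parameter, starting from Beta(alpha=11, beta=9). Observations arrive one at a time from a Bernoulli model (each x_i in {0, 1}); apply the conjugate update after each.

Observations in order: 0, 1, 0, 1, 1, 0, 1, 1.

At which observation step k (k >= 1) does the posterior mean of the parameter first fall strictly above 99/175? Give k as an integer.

k = 8

obs 1: x=0 → posterior Beta(11, 10)
obs 2: x=1 → posterior Beta(12, 10)
obs 3: x=0 → posterior Beta(12, 11)
obs 4: x=1 → posterior Beta(13, 11)
obs 5: x=1 → posterior Beta(14, 11)
obs 6: x=0 → posterior Beta(14, 12)
obs 7: x=1 → posterior Beta(15, 12)
obs 8: x=1 → posterior Beta(16, 12)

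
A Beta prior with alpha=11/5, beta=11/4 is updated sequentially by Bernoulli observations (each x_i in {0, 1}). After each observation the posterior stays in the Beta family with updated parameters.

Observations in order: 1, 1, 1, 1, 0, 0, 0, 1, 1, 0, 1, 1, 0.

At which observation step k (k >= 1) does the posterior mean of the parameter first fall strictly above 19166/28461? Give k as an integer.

k = 4

obs 1: x=1 → posterior Beta(16/5, 11/4)
obs 2: x=1 → posterior Beta(21/5, 11/4)
obs 3: x=1 → posterior Beta(26/5, 11/4)
obs 4: x=1 → posterior Beta(31/5, 11/4)
obs 5: x=0 → posterior Beta(31/5, 15/4)
obs 6: x=0 → posterior Beta(31/5, 19/4)
obs 7: x=0 → posterior Beta(31/5, 23/4)
obs 8: x=1 → posterior Beta(36/5, 23/4)
obs 9: x=1 → posterior Beta(41/5, 23/4)
obs 10: x=0 → posterior Beta(41/5, 27/4)
obs 11: x=1 → posterior Beta(46/5, 27/4)
obs 12: x=1 → posterior Beta(51/5, 27/4)
obs 13: x=0 → posterior Beta(51/5, 31/4)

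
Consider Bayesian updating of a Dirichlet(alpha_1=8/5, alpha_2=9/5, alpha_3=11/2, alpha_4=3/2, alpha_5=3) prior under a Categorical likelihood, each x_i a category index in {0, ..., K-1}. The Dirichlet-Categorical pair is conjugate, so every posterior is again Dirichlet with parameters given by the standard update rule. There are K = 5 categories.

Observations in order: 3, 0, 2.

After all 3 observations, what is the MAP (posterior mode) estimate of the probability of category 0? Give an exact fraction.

obs 1: x=3 → posterior Dirichlet(8/5, 9/5, 11/2, 5/2, 3)
obs 2: x=0 → posterior Dirichlet(13/5, 9/5, 11/2, 5/2, 3)
obs 3: x=2 → posterior Dirichlet(13/5, 9/5, 13/2, 5/2, 3)

8/57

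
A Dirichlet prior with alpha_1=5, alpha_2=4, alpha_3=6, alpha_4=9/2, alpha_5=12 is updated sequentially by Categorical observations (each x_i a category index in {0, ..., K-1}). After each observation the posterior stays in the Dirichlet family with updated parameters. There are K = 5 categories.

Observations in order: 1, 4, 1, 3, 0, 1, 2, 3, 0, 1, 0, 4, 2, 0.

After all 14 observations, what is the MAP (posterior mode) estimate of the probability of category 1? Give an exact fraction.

obs 1: x=1 → posterior Dirichlet(5, 5, 6, 9/2, 12)
obs 2: x=4 → posterior Dirichlet(5, 5, 6, 9/2, 13)
obs 3: x=1 → posterior Dirichlet(5, 6, 6, 9/2, 13)
obs 4: x=3 → posterior Dirichlet(5, 6, 6, 11/2, 13)
obs 5: x=0 → posterior Dirichlet(6, 6, 6, 11/2, 13)
obs 6: x=1 → posterior Dirichlet(6, 7, 6, 11/2, 13)
obs 7: x=2 → posterior Dirichlet(6, 7, 7, 11/2, 13)
obs 8: x=3 → posterior Dirichlet(6, 7, 7, 13/2, 13)
obs 9: x=0 → posterior Dirichlet(7, 7, 7, 13/2, 13)
obs 10: x=1 → posterior Dirichlet(7, 8, 7, 13/2, 13)
obs 11: x=0 → posterior Dirichlet(8, 8, 7, 13/2, 13)
obs 12: x=4 → posterior Dirichlet(8, 8, 7, 13/2, 14)
obs 13: x=2 → posterior Dirichlet(8, 8, 8, 13/2, 14)
obs 14: x=0 → posterior Dirichlet(9, 8, 8, 13/2, 14)

14/81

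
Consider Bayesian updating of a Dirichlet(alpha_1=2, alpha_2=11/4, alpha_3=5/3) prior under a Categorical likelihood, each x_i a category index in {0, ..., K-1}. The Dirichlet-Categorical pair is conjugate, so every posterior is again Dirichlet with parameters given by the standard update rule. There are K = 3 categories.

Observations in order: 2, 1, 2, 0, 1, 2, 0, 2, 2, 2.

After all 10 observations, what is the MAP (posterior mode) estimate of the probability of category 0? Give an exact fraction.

36/161

obs 1: x=2 → posterior Dirichlet(2, 11/4, 8/3)
obs 2: x=1 → posterior Dirichlet(2, 15/4, 8/3)
obs 3: x=2 → posterior Dirichlet(2, 15/4, 11/3)
obs 4: x=0 → posterior Dirichlet(3, 15/4, 11/3)
obs 5: x=1 → posterior Dirichlet(3, 19/4, 11/3)
obs 6: x=2 → posterior Dirichlet(3, 19/4, 14/3)
obs 7: x=0 → posterior Dirichlet(4, 19/4, 14/3)
obs 8: x=2 → posterior Dirichlet(4, 19/4, 17/3)
obs 9: x=2 → posterior Dirichlet(4, 19/4, 20/3)
obs 10: x=2 → posterior Dirichlet(4, 19/4, 23/3)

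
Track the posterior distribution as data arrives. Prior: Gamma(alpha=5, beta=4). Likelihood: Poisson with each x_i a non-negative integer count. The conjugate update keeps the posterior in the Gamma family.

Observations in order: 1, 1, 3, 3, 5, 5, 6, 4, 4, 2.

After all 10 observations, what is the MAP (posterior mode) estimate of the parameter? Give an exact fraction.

19/7

obs 1: x=1 → posterior Gamma(6, 5)
obs 2: x=1 → posterior Gamma(7, 6)
obs 3: x=3 → posterior Gamma(10, 7)
obs 4: x=3 → posterior Gamma(13, 8)
obs 5: x=5 → posterior Gamma(18, 9)
obs 6: x=5 → posterior Gamma(23, 10)
obs 7: x=6 → posterior Gamma(29, 11)
obs 8: x=4 → posterior Gamma(33, 12)
obs 9: x=4 → posterior Gamma(37, 13)
obs 10: x=2 → posterior Gamma(39, 14)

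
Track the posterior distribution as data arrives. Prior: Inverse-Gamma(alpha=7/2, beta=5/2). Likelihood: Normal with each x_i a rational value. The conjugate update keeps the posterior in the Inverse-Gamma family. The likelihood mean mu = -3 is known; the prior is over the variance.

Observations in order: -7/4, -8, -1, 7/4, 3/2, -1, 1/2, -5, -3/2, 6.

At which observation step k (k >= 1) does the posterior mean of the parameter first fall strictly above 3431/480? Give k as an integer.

k = 5

obs 1: x=-7/4 → posterior Inverse-Gamma(4, 105/32)
obs 2: x=-8 → posterior Inverse-Gamma(9/2, 505/32)
obs 3: x=-1 → posterior Inverse-Gamma(5, 569/32)
obs 4: x=7/4 → posterior Inverse-Gamma(11/2, 465/16)
obs 5: x=3/2 → posterior Inverse-Gamma(6, 627/16)
obs 6: x=-1 → posterior Inverse-Gamma(13/2, 659/16)
obs 7: x=1/2 → posterior Inverse-Gamma(7, 757/16)
obs 8: x=-5 → posterior Inverse-Gamma(15/2, 789/16)
obs 9: x=-3/2 → posterior Inverse-Gamma(8, 807/16)
obs 10: x=6 → posterior Inverse-Gamma(17/2, 1455/16)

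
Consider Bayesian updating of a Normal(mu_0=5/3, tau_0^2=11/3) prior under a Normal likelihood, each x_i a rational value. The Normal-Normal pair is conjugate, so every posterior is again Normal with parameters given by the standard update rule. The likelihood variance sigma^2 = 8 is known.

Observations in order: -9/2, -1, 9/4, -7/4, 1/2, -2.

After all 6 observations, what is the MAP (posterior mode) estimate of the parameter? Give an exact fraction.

-7/20

obs 1: x=-9/2 → posterior Normal(-19/70, 88/35)
obs 2: x=-1 → posterior Normal(-41/92, 44/23)
obs 3: x=9/4 → posterior Normal(17/228, 88/57)
obs 4: x=-7/4 → posterior Normal(-15/68, 22/17)
obs 5: x=1/2 → posterior Normal(-19/158, 88/79)
obs 6: x=-2 → posterior Normal(-7/20, 44/45)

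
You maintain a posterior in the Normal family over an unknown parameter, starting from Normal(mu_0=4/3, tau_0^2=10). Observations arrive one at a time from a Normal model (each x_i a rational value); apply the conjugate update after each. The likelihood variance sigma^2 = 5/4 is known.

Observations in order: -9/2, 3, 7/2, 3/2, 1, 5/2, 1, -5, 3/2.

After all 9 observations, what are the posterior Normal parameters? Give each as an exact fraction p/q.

obs 1: x=-9/2 → posterior Normal(-104/27, 10/9)
obs 2: x=3 → posterior Normal(-32/51, 10/17)
obs 3: x=7/2 → posterior Normal(52/75, 2/5)
obs 4: x=3/2 → posterior Normal(8/9, 10/33)
obs 5: x=1 → posterior Normal(112/123, 10/41)
obs 6: x=5/2 → posterior Normal(172/147, 10/49)
obs 7: x=1 → posterior Normal(196/171, 10/57)
obs 8: x=-5 → posterior Normal(76/195, 2/13)
obs 9: x=3/2 → posterior Normal(112/219, 10/73)

mu_0=112/219, tau_0^2=10/73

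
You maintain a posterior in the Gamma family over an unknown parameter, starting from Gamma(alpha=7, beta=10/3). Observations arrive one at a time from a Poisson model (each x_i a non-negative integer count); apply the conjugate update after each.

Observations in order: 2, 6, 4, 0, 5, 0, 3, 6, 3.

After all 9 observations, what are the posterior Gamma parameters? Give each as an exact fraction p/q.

alpha=36, beta=37/3

obs 1: x=2 → posterior Gamma(9, 13/3)
obs 2: x=6 → posterior Gamma(15, 16/3)
obs 3: x=4 → posterior Gamma(19, 19/3)
obs 4: x=0 → posterior Gamma(19, 22/3)
obs 5: x=5 → posterior Gamma(24, 25/3)
obs 6: x=0 → posterior Gamma(24, 28/3)
obs 7: x=3 → posterior Gamma(27, 31/3)
obs 8: x=6 → posterior Gamma(33, 34/3)
obs 9: x=3 → posterior Gamma(36, 37/3)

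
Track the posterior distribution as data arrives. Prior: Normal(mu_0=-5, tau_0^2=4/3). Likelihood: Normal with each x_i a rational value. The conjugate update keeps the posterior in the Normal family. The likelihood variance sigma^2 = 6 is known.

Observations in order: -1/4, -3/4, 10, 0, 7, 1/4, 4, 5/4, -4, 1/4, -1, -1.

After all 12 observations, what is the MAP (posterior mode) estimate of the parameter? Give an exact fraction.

obs 1: x=-1/4 → posterior Normal(-91/22, 12/11)
obs 2: x=-3/4 → posterior Normal(-47/13, 12/13)
obs 3: x=10 → posterior Normal(-9/5, 4/5)
obs 4: x=0 → posterior Normal(-27/17, 12/17)
obs 5: x=7 → posterior Normal(-13/19, 12/19)
obs 6: x=1/4 → posterior Normal(-25/42, 4/7)
obs 7: x=4 → posterior Normal(-9/46, 12/23)
obs 8: x=5/4 → posterior Normal(-2/25, 12/25)
obs 9: x=-4 → posterior Normal(-10/27, 4/9)
obs 10: x=1/4 → posterior Normal(-19/58, 12/29)
obs 11: x=-1 → posterior Normal(-23/62, 12/31)
obs 12: x=-1 → posterior Normal(-9/22, 4/11)

-9/22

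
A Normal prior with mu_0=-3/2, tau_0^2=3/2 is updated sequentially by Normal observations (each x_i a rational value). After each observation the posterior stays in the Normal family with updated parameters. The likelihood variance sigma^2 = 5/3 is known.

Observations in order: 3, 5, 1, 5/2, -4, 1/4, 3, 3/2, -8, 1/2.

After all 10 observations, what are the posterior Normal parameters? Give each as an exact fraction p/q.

mu_0=111/400, tau_0^2=3/20

obs 1: x=3 → posterior Normal(12/19, 15/19)
obs 2: x=5 → posterior Normal(57/28, 15/28)
obs 3: x=1 → posterior Normal(66/37, 15/37)
obs 4: x=5/2 → posterior Normal(177/92, 15/46)
obs 5: x=-4 → posterior Normal(21/22, 3/11)
obs 6: x=1/4 → posterior Normal(219/256, 15/64)
obs 7: x=3 → posterior Normal(327/292, 15/73)
obs 8: x=3/2 → posterior Normal(381/328, 15/82)
obs 9: x=-8 → posterior Normal(93/364, 15/91)
obs 10: x=1/2 → posterior Normal(111/400, 3/20)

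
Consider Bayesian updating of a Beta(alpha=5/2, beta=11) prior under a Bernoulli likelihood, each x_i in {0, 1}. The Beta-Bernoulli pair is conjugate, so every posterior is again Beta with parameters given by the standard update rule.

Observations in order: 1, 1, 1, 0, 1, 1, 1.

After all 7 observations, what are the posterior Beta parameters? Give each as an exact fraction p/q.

obs 1: x=1 → posterior Beta(7/2, 11)
obs 2: x=1 → posterior Beta(9/2, 11)
obs 3: x=1 → posterior Beta(11/2, 11)
obs 4: x=0 → posterior Beta(11/2, 12)
obs 5: x=1 → posterior Beta(13/2, 12)
obs 6: x=1 → posterior Beta(15/2, 12)
obs 7: x=1 → posterior Beta(17/2, 12)

alpha=17/2, beta=12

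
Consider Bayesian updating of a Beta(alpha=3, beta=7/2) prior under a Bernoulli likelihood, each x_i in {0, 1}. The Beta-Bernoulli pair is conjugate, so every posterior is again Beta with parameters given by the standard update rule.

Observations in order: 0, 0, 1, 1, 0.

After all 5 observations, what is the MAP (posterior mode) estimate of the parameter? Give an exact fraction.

obs 1: x=0 → posterior Beta(3, 9/2)
obs 2: x=0 → posterior Beta(3, 11/2)
obs 3: x=1 → posterior Beta(4, 11/2)
obs 4: x=1 → posterior Beta(5, 11/2)
obs 5: x=0 → posterior Beta(5, 13/2)

8/19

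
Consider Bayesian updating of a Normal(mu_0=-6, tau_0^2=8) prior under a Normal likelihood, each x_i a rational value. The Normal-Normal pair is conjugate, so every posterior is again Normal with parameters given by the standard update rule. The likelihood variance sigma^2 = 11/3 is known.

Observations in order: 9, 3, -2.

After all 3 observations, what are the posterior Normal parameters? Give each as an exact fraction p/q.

mu_0=174/83, tau_0^2=88/83

obs 1: x=9 → posterior Normal(30/7, 88/35)
obs 2: x=3 → posterior Normal(222/59, 88/59)
obs 3: x=-2 → posterior Normal(174/83, 88/83)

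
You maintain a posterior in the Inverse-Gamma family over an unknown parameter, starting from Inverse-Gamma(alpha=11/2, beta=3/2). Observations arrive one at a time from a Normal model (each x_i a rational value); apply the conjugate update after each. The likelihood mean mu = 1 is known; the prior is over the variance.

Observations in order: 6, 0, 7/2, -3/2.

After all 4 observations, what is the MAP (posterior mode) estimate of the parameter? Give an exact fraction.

obs 1: x=6 → posterior Inverse-Gamma(6, 14)
obs 2: x=0 → posterior Inverse-Gamma(13/2, 29/2)
obs 3: x=7/2 → posterior Inverse-Gamma(7, 141/8)
obs 4: x=-3/2 → posterior Inverse-Gamma(15/2, 83/4)

83/34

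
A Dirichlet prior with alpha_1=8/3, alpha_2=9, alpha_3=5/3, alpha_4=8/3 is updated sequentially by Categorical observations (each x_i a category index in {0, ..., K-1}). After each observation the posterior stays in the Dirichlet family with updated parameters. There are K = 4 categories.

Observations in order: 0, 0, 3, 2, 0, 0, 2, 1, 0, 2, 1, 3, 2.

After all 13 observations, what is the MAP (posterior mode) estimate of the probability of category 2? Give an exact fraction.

obs 1: x=0 → posterior Dirichlet(11/3, 9, 5/3, 8/3)
obs 2: x=0 → posterior Dirichlet(14/3, 9, 5/3, 8/3)
obs 3: x=3 → posterior Dirichlet(14/3, 9, 5/3, 11/3)
obs 4: x=2 → posterior Dirichlet(14/3, 9, 8/3, 11/3)
obs 5: x=0 → posterior Dirichlet(17/3, 9, 8/3, 11/3)
obs 6: x=0 → posterior Dirichlet(20/3, 9, 8/3, 11/3)
obs 7: x=2 → posterior Dirichlet(20/3, 9, 11/3, 11/3)
obs 8: x=1 → posterior Dirichlet(20/3, 10, 11/3, 11/3)
obs 9: x=0 → posterior Dirichlet(23/3, 10, 11/3, 11/3)
obs 10: x=2 → posterior Dirichlet(23/3, 10, 14/3, 11/3)
obs 11: x=1 → posterior Dirichlet(23/3, 11, 14/3, 11/3)
obs 12: x=3 → posterior Dirichlet(23/3, 11, 14/3, 14/3)
obs 13: x=2 → posterior Dirichlet(23/3, 11, 17/3, 14/3)

14/75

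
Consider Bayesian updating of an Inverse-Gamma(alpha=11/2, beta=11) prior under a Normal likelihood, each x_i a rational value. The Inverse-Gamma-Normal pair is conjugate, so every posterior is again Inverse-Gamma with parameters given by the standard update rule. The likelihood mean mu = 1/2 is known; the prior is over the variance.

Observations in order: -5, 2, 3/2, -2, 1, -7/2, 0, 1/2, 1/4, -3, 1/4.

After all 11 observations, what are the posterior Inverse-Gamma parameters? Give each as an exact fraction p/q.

obs 1: x=-5 → posterior Inverse-Gamma(6, 209/8)
obs 2: x=2 → posterior Inverse-Gamma(13/2, 109/4)
obs 3: x=3/2 → posterior Inverse-Gamma(7, 111/4)
obs 4: x=-2 → posterior Inverse-Gamma(15/2, 247/8)
obs 5: x=1 → posterior Inverse-Gamma(8, 31)
obs 6: x=-7/2 → posterior Inverse-Gamma(17/2, 39)
obs 7: x=0 → posterior Inverse-Gamma(9, 313/8)
obs 8: x=1/2 → posterior Inverse-Gamma(19/2, 313/8)
obs 9: x=1/4 → posterior Inverse-Gamma(10, 1253/32)
obs 10: x=-3 → posterior Inverse-Gamma(21/2, 1449/32)
obs 11: x=1/4 → posterior Inverse-Gamma(11, 725/16)

alpha=11, beta=725/16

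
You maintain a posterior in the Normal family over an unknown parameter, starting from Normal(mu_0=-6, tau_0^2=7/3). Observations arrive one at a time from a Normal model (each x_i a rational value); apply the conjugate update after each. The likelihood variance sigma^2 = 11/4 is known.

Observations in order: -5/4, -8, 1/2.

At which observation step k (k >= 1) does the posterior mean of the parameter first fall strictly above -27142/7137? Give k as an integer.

k = 3

obs 1: x=-5/4 → posterior Normal(-233/61, 77/61)
obs 2: x=-8 → posterior Normal(-457/89, 77/89)
obs 3: x=1/2 → posterior Normal(-443/117, 77/117)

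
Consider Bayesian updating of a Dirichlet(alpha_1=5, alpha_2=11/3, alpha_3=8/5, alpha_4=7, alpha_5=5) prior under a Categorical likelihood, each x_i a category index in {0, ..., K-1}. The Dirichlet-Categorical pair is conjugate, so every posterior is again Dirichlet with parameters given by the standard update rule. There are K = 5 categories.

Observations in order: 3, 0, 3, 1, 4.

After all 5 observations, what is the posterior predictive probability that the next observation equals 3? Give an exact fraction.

135/409

obs 1: x=3 → posterior Dirichlet(5, 11/3, 8/5, 8, 5)
obs 2: x=0 → posterior Dirichlet(6, 11/3, 8/5, 8, 5)
obs 3: x=3 → posterior Dirichlet(6, 11/3, 8/5, 9, 5)
obs 4: x=1 → posterior Dirichlet(6, 14/3, 8/5, 9, 5)
obs 5: x=4 → posterior Dirichlet(6, 14/3, 8/5, 9, 6)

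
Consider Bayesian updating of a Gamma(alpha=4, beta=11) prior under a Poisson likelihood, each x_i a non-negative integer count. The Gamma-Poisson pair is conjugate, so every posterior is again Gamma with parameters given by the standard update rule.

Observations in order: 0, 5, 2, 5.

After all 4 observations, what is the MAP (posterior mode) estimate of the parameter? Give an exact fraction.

1

obs 1: x=0 → posterior Gamma(4, 12)
obs 2: x=5 → posterior Gamma(9, 13)
obs 3: x=2 → posterior Gamma(11, 14)
obs 4: x=5 → posterior Gamma(16, 15)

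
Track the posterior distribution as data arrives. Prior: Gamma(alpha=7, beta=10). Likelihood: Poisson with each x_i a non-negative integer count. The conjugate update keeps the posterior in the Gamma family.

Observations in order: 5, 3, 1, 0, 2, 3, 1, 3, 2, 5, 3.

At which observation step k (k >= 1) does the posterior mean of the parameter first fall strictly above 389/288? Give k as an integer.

k = 8

obs 1: x=5 → posterior Gamma(12, 11)
obs 2: x=3 → posterior Gamma(15, 12)
obs 3: x=1 → posterior Gamma(16, 13)
obs 4: x=0 → posterior Gamma(16, 14)
obs 5: x=2 → posterior Gamma(18, 15)
obs 6: x=3 → posterior Gamma(21, 16)
obs 7: x=1 → posterior Gamma(22, 17)
obs 8: x=3 → posterior Gamma(25, 18)
obs 9: x=2 → posterior Gamma(27, 19)
obs 10: x=5 → posterior Gamma(32, 20)
obs 11: x=3 → posterior Gamma(35, 21)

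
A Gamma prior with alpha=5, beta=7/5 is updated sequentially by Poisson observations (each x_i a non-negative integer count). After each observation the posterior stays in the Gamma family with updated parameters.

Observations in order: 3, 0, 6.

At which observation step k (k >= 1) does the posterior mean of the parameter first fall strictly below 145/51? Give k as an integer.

obs 1: x=3 → posterior Gamma(8, 12/5)
obs 2: x=0 → posterior Gamma(8, 17/5)
obs 3: x=6 → posterior Gamma(14, 22/5)

k = 2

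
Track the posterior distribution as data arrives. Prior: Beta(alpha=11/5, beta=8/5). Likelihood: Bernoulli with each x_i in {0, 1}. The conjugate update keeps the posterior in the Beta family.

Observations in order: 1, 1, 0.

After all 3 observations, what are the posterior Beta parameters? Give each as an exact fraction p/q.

alpha=21/5, beta=13/5

obs 1: x=1 → posterior Beta(16/5, 8/5)
obs 2: x=1 → posterior Beta(21/5, 8/5)
obs 3: x=0 → posterior Beta(21/5, 13/5)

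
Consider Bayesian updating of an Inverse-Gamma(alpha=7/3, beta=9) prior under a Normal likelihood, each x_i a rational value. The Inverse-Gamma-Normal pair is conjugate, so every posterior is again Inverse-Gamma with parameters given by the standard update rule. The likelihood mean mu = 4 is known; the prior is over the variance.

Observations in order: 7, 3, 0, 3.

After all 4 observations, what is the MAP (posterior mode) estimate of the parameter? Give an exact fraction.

135/32

obs 1: x=7 → posterior Inverse-Gamma(17/6, 27/2)
obs 2: x=3 → posterior Inverse-Gamma(10/3, 14)
obs 3: x=0 → posterior Inverse-Gamma(23/6, 22)
obs 4: x=3 → posterior Inverse-Gamma(13/3, 45/2)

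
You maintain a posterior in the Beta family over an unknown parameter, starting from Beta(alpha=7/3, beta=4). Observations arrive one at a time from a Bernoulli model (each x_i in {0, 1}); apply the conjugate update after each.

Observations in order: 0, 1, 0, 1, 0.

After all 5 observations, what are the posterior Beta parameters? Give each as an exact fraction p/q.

alpha=13/3, beta=7

obs 1: x=0 → posterior Beta(7/3, 5)
obs 2: x=1 → posterior Beta(10/3, 5)
obs 3: x=0 → posterior Beta(10/3, 6)
obs 4: x=1 → posterior Beta(13/3, 6)
obs 5: x=0 → posterior Beta(13/3, 7)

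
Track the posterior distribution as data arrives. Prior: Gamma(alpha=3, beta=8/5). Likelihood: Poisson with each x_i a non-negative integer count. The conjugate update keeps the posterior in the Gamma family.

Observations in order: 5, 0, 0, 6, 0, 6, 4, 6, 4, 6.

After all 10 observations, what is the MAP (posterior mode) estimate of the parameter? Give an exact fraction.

obs 1: x=5 → posterior Gamma(8, 13/5)
obs 2: x=0 → posterior Gamma(8, 18/5)
obs 3: x=0 → posterior Gamma(8, 23/5)
obs 4: x=6 → posterior Gamma(14, 28/5)
obs 5: x=0 → posterior Gamma(14, 33/5)
obs 6: x=6 → posterior Gamma(20, 38/5)
obs 7: x=4 → posterior Gamma(24, 43/5)
obs 8: x=6 → posterior Gamma(30, 48/5)
obs 9: x=4 → posterior Gamma(34, 53/5)
obs 10: x=6 → posterior Gamma(40, 58/5)

195/58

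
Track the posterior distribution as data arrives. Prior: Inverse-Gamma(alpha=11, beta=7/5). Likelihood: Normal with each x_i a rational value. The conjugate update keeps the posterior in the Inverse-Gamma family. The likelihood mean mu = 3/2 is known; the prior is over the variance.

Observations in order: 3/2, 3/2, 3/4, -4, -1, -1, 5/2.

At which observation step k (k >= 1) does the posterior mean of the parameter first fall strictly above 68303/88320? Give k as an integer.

k = 4

obs 1: x=3/2 → posterior Inverse-Gamma(23/2, 7/5)
obs 2: x=3/2 → posterior Inverse-Gamma(12, 7/5)
obs 3: x=3/4 → posterior Inverse-Gamma(25/2, 269/160)
obs 4: x=-4 → posterior Inverse-Gamma(13, 2689/160)
obs 5: x=-1 → posterior Inverse-Gamma(27/2, 3189/160)
obs 6: x=-1 → posterior Inverse-Gamma(14, 3689/160)
obs 7: x=5/2 → posterior Inverse-Gamma(29/2, 3769/160)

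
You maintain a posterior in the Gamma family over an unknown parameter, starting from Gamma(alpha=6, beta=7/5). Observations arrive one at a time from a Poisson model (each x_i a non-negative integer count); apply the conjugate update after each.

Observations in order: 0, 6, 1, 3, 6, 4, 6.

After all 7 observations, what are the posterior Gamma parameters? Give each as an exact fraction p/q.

obs 1: x=0 → posterior Gamma(6, 12/5)
obs 2: x=6 → posterior Gamma(12, 17/5)
obs 3: x=1 → posterior Gamma(13, 22/5)
obs 4: x=3 → posterior Gamma(16, 27/5)
obs 5: x=6 → posterior Gamma(22, 32/5)
obs 6: x=4 → posterior Gamma(26, 37/5)
obs 7: x=6 → posterior Gamma(32, 42/5)

alpha=32, beta=42/5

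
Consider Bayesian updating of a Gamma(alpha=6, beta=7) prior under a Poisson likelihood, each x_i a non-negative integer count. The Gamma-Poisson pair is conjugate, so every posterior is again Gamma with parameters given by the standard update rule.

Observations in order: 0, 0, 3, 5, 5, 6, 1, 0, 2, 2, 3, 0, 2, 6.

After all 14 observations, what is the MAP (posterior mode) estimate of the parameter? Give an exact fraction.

40/21

obs 1: x=0 → posterior Gamma(6, 8)
obs 2: x=0 → posterior Gamma(6, 9)
obs 3: x=3 → posterior Gamma(9, 10)
obs 4: x=5 → posterior Gamma(14, 11)
obs 5: x=5 → posterior Gamma(19, 12)
obs 6: x=6 → posterior Gamma(25, 13)
obs 7: x=1 → posterior Gamma(26, 14)
obs 8: x=0 → posterior Gamma(26, 15)
obs 9: x=2 → posterior Gamma(28, 16)
obs 10: x=2 → posterior Gamma(30, 17)
obs 11: x=3 → posterior Gamma(33, 18)
obs 12: x=0 → posterior Gamma(33, 19)
obs 13: x=2 → posterior Gamma(35, 20)
obs 14: x=6 → posterior Gamma(41, 21)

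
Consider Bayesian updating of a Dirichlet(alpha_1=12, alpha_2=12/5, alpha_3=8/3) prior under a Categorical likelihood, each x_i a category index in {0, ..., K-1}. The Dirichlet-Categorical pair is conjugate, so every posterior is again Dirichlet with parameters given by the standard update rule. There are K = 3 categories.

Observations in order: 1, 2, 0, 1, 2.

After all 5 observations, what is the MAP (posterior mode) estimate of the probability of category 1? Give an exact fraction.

obs 1: x=1 → posterior Dirichlet(12, 17/5, 8/3)
obs 2: x=2 → posterior Dirichlet(12, 17/5, 11/3)
obs 3: x=0 → posterior Dirichlet(13, 17/5, 11/3)
obs 4: x=1 → posterior Dirichlet(13, 22/5, 11/3)
obs 5: x=2 → posterior Dirichlet(13, 22/5, 14/3)

51/286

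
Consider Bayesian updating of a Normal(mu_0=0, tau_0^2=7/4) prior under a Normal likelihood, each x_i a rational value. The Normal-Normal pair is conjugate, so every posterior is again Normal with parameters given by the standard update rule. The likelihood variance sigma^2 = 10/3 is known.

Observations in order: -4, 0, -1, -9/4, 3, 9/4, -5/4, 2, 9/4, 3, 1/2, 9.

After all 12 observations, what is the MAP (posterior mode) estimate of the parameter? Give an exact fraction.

567/584

obs 1: x=-4 → posterior Normal(-84/61, 70/61)
obs 2: x=0 → posterior Normal(-42/41, 35/41)
obs 3: x=-1 → posterior Normal(-105/103, 70/103)
obs 4: x=-9/4 → posterior Normal(-609/496, 35/62)
obs 5: x=3 → posterior Normal(-357/580, 14/29)
obs 6: x=9/4 → posterior Normal(-21/83, 35/83)
obs 7: x=-5/4 → posterior Normal(-273/748, 70/187)
obs 8: x=2 → posterior Normal(-105/832, 35/104)
obs 9: x=9/4 → posterior Normal(21/229, 70/229)
obs 10: x=3 → posterior Normal(42/125, 7/25)
obs 11: x=1/2 → posterior Normal(189/542, 70/271)
obs 12: x=9 → posterior Normal(567/584, 35/146)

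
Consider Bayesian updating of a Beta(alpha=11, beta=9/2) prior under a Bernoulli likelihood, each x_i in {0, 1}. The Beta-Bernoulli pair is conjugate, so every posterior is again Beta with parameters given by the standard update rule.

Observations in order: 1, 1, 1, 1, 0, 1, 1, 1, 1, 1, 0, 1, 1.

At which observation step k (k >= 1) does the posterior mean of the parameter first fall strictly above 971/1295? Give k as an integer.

obs 1: x=1 → posterior Beta(12, 9/2)
obs 2: x=1 → posterior Beta(13, 9/2)
obs 3: x=1 → posterior Beta(14, 9/2)
obs 4: x=1 → posterior Beta(15, 9/2)
obs 5: x=0 → posterior Beta(15, 11/2)
obs 6: x=1 → posterior Beta(16, 11/2)
obs 7: x=1 → posterior Beta(17, 11/2)
obs 8: x=1 → posterior Beta(18, 11/2)
obs 9: x=1 → posterior Beta(19, 11/2)
obs 10: x=1 → posterior Beta(20, 11/2)
obs 11: x=0 → posterior Beta(20, 13/2)
obs 12: x=1 → posterior Beta(21, 13/2)
obs 13: x=1 → posterior Beta(22, 13/2)

k = 3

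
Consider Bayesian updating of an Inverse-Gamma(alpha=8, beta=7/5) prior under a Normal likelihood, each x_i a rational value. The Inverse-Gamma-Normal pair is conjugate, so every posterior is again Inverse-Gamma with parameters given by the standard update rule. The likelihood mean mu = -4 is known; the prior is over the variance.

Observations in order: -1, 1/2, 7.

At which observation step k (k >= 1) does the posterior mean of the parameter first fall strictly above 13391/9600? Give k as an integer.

k = 2

obs 1: x=-1 → posterior Inverse-Gamma(17/2, 59/10)
obs 2: x=1/2 → posterior Inverse-Gamma(9, 641/40)
obs 3: x=7 → posterior Inverse-Gamma(19/2, 3061/40)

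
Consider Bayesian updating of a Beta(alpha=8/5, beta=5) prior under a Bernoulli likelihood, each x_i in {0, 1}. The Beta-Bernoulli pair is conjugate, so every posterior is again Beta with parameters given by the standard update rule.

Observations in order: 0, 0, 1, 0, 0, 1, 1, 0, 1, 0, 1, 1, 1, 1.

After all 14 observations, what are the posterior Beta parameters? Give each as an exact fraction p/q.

alpha=48/5, beta=11

obs 1: x=0 → posterior Beta(8/5, 6)
obs 2: x=0 → posterior Beta(8/5, 7)
obs 3: x=1 → posterior Beta(13/5, 7)
obs 4: x=0 → posterior Beta(13/5, 8)
obs 5: x=0 → posterior Beta(13/5, 9)
obs 6: x=1 → posterior Beta(18/5, 9)
obs 7: x=1 → posterior Beta(23/5, 9)
obs 8: x=0 → posterior Beta(23/5, 10)
obs 9: x=1 → posterior Beta(28/5, 10)
obs 10: x=0 → posterior Beta(28/5, 11)
obs 11: x=1 → posterior Beta(33/5, 11)
obs 12: x=1 → posterior Beta(38/5, 11)
obs 13: x=1 → posterior Beta(43/5, 11)
obs 14: x=1 → posterior Beta(48/5, 11)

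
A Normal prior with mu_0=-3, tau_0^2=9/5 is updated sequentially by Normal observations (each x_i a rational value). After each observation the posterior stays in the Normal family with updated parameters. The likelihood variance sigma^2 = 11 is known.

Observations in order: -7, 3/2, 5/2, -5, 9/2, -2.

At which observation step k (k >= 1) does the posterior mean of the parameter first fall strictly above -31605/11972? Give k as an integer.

obs 1: x=-7 → posterior Normal(-57/16, 99/64)
obs 2: x=3/2 → posterior Normal(-429/146, 99/73)
obs 3: x=5/2 → posterior Normal(-96/41, 99/82)
obs 4: x=-5 → posterior Normal(-237/91, 99/91)
obs 5: x=9/2 → posterior Normal(-393/200, 99/100)
obs 6: x=-2 → posterior Normal(-429/218, 99/109)

k = 3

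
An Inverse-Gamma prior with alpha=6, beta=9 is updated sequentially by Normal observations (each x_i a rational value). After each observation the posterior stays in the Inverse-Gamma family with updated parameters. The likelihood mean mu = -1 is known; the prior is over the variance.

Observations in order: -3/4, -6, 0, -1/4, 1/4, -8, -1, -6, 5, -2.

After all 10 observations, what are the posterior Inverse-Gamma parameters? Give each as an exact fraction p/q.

obs 1: x=-3/4 → posterior Inverse-Gamma(13/2, 289/32)
obs 2: x=-6 → posterior Inverse-Gamma(7, 689/32)
obs 3: x=0 → posterior Inverse-Gamma(15/2, 705/32)
obs 4: x=-1/4 → posterior Inverse-Gamma(8, 357/16)
obs 5: x=1/4 → posterior Inverse-Gamma(17/2, 739/32)
obs 6: x=-8 → posterior Inverse-Gamma(9, 1523/32)
obs 7: x=-1 → posterior Inverse-Gamma(19/2, 1523/32)
obs 8: x=-6 → posterior Inverse-Gamma(10, 1923/32)
obs 9: x=5 → posterior Inverse-Gamma(21/2, 2499/32)
obs 10: x=-2 → posterior Inverse-Gamma(11, 2515/32)

alpha=11, beta=2515/32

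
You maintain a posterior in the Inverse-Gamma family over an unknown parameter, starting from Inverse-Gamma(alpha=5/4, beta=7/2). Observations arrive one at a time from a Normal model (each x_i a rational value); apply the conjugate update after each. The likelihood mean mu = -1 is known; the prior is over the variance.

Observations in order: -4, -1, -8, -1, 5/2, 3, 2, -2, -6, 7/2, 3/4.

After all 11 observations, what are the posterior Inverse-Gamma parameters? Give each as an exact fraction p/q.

alpha=27/4, beta=2425/32

obs 1: x=-4 → posterior Inverse-Gamma(7/4, 8)
obs 2: x=-1 → posterior Inverse-Gamma(9/4, 8)
obs 3: x=-8 → posterior Inverse-Gamma(11/4, 65/2)
obs 4: x=-1 → posterior Inverse-Gamma(13/4, 65/2)
obs 5: x=5/2 → posterior Inverse-Gamma(15/4, 309/8)
obs 6: x=3 → posterior Inverse-Gamma(17/4, 373/8)
obs 7: x=2 → posterior Inverse-Gamma(19/4, 409/8)
obs 8: x=-2 → posterior Inverse-Gamma(21/4, 413/8)
obs 9: x=-6 → posterior Inverse-Gamma(23/4, 513/8)
obs 10: x=7/2 → posterior Inverse-Gamma(25/4, 297/4)
obs 11: x=3/4 → posterior Inverse-Gamma(27/4, 2425/32)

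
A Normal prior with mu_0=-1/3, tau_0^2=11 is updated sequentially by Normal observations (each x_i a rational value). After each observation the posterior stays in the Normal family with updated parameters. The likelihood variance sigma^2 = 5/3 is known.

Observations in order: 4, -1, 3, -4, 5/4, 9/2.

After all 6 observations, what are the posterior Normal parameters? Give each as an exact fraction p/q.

obs 1: x=4 → posterior Normal(391/114, 55/38)
obs 2: x=-1 → posterior Normal(292/213, 55/71)
obs 3: x=3 → posterior Normal(589/312, 55/104)
obs 4: x=-4 → posterior Normal(193/411, 55/137)
obs 5: x=5/4 → posterior Normal(1267/2040, 11/34)
obs 6: x=9/2 → posterior Normal(3049/2436, 55/203)

mu_0=3049/2436, tau_0^2=55/203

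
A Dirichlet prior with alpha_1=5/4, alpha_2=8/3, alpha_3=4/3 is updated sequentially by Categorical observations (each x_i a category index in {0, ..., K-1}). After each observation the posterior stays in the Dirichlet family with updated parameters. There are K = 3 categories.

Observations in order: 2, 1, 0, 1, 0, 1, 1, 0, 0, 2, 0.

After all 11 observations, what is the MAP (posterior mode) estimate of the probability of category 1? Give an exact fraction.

68/159

obs 1: x=2 → posterior Dirichlet(5/4, 8/3, 7/3)
obs 2: x=1 → posterior Dirichlet(5/4, 11/3, 7/3)
obs 3: x=0 → posterior Dirichlet(9/4, 11/3, 7/3)
obs 4: x=1 → posterior Dirichlet(9/4, 14/3, 7/3)
obs 5: x=0 → posterior Dirichlet(13/4, 14/3, 7/3)
obs 6: x=1 → posterior Dirichlet(13/4, 17/3, 7/3)
obs 7: x=1 → posterior Dirichlet(13/4, 20/3, 7/3)
obs 8: x=0 → posterior Dirichlet(17/4, 20/3, 7/3)
obs 9: x=0 → posterior Dirichlet(21/4, 20/3, 7/3)
obs 10: x=2 → posterior Dirichlet(21/4, 20/3, 10/3)
obs 11: x=0 → posterior Dirichlet(25/4, 20/3, 10/3)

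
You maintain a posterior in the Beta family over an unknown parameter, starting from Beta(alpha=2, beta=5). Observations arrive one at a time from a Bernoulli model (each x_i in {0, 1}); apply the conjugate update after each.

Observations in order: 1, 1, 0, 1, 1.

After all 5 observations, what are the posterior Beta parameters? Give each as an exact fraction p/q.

obs 1: x=1 → posterior Beta(3, 5)
obs 2: x=1 → posterior Beta(4, 5)
obs 3: x=0 → posterior Beta(4, 6)
obs 4: x=1 → posterior Beta(5, 6)
obs 5: x=1 → posterior Beta(6, 6)

alpha=6, beta=6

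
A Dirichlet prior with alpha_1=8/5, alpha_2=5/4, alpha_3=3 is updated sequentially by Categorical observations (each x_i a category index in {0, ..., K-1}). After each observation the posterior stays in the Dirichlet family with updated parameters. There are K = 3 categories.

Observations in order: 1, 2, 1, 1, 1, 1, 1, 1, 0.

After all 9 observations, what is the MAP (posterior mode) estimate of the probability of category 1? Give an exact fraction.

145/237

obs 1: x=1 → posterior Dirichlet(8/5, 9/4, 3)
obs 2: x=2 → posterior Dirichlet(8/5, 9/4, 4)
obs 3: x=1 → posterior Dirichlet(8/5, 13/4, 4)
obs 4: x=1 → posterior Dirichlet(8/5, 17/4, 4)
obs 5: x=1 → posterior Dirichlet(8/5, 21/4, 4)
obs 6: x=1 → posterior Dirichlet(8/5, 25/4, 4)
obs 7: x=1 → posterior Dirichlet(8/5, 29/4, 4)
obs 8: x=1 → posterior Dirichlet(8/5, 33/4, 4)
obs 9: x=0 → posterior Dirichlet(13/5, 33/4, 4)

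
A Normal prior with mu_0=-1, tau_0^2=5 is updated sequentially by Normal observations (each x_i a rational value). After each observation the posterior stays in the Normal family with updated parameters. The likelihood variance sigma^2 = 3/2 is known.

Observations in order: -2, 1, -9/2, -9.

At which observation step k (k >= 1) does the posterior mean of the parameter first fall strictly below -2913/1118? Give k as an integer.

obs 1: x=-2 → posterior Normal(-23/13, 15/13)
obs 2: x=1 → posterior Normal(-13/23, 15/23)
obs 3: x=-9/2 → posterior Normal(-58/33, 5/11)
obs 4: x=-9 → posterior Normal(-148/43, 15/43)

k = 4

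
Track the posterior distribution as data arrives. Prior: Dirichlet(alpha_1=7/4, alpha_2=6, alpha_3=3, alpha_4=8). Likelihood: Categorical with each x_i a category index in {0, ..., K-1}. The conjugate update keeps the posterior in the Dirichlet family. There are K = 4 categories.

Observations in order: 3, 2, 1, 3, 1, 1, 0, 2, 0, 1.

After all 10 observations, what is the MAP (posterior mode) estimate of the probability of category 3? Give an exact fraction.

obs 1: x=3 → posterior Dirichlet(7/4, 6, 3, 9)
obs 2: x=2 → posterior Dirichlet(7/4, 6, 4, 9)
obs 3: x=1 → posterior Dirichlet(7/4, 7, 4, 9)
obs 4: x=3 → posterior Dirichlet(7/4, 7, 4, 10)
obs 5: x=1 → posterior Dirichlet(7/4, 8, 4, 10)
obs 6: x=1 → posterior Dirichlet(7/4, 9, 4, 10)
obs 7: x=0 → posterior Dirichlet(11/4, 9, 4, 10)
obs 8: x=2 → posterior Dirichlet(11/4, 9, 5, 10)
obs 9: x=0 → posterior Dirichlet(15/4, 9, 5, 10)
obs 10: x=1 → posterior Dirichlet(15/4, 10, 5, 10)

4/11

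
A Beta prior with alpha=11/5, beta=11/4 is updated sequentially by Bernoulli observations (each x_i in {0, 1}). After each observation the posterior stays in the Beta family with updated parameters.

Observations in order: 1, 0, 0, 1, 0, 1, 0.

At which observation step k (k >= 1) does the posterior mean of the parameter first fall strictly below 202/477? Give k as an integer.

k = 3

obs 1: x=1 → posterior Beta(16/5, 11/4)
obs 2: x=0 → posterior Beta(16/5, 15/4)
obs 3: x=0 → posterior Beta(16/5, 19/4)
obs 4: x=1 → posterior Beta(21/5, 19/4)
obs 5: x=0 → posterior Beta(21/5, 23/4)
obs 6: x=1 → posterior Beta(26/5, 23/4)
obs 7: x=0 → posterior Beta(26/5, 27/4)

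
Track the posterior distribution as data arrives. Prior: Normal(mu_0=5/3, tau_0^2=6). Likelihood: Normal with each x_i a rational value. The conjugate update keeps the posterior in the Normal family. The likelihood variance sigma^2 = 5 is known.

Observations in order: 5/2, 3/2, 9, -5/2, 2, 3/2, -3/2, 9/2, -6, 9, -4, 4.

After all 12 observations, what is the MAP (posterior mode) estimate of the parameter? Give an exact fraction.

obs 1: x=5/2 → posterior Normal(70/33, 30/11)
obs 2: x=3/2 → posterior Normal(97/51, 30/17)
obs 3: x=9 → posterior Normal(259/69, 30/23)
obs 4: x=-5/2 → posterior Normal(214/87, 30/29)
obs 5: x=2 → posterior Normal(50/21, 6/7)
obs 6: x=3/2 → posterior Normal(277/123, 30/41)
obs 7: x=-3/2 → posterior Normal(250/141, 30/47)
obs 8: x=9/2 → posterior Normal(331/159, 30/53)
obs 9: x=-6 → posterior Normal(223/177, 30/59)
obs 10: x=9 → posterior Normal(77/39, 6/13)
obs 11: x=-4 → posterior Normal(313/213, 30/71)
obs 12: x=4 → posterior Normal(5/3, 30/77)

5/3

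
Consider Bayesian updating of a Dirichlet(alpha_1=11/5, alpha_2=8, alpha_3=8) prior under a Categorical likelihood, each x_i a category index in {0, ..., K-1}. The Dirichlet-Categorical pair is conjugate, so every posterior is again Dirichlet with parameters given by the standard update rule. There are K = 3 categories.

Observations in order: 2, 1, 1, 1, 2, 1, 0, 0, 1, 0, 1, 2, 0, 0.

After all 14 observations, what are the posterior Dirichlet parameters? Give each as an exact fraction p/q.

alpha_1=36/5, alpha_2=14, alpha_3=11

obs 1: x=2 → posterior Dirichlet(11/5, 8, 9)
obs 2: x=1 → posterior Dirichlet(11/5, 9, 9)
obs 3: x=1 → posterior Dirichlet(11/5, 10, 9)
obs 4: x=1 → posterior Dirichlet(11/5, 11, 9)
obs 5: x=2 → posterior Dirichlet(11/5, 11, 10)
obs 6: x=1 → posterior Dirichlet(11/5, 12, 10)
obs 7: x=0 → posterior Dirichlet(16/5, 12, 10)
obs 8: x=0 → posterior Dirichlet(21/5, 12, 10)
obs 9: x=1 → posterior Dirichlet(21/5, 13, 10)
obs 10: x=0 → posterior Dirichlet(26/5, 13, 10)
obs 11: x=1 → posterior Dirichlet(26/5, 14, 10)
obs 12: x=2 → posterior Dirichlet(26/5, 14, 11)
obs 13: x=0 → posterior Dirichlet(31/5, 14, 11)
obs 14: x=0 → posterior Dirichlet(36/5, 14, 11)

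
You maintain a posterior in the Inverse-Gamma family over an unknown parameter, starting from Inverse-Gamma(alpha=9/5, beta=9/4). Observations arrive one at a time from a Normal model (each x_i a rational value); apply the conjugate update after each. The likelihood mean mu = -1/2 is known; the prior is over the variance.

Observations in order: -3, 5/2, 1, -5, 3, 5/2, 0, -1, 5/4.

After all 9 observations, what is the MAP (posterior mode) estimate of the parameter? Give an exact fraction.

obs 1: x=-3 → posterior Inverse-Gamma(23/10, 43/8)
obs 2: x=5/2 → posterior Inverse-Gamma(14/5, 79/8)
obs 3: x=1 → posterior Inverse-Gamma(33/10, 11)
obs 4: x=-5 → posterior Inverse-Gamma(19/5, 169/8)
obs 5: x=3 → posterior Inverse-Gamma(43/10, 109/4)
obs 6: x=5/2 → posterior Inverse-Gamma(24/5, 127/4)
obs 7: x=0 → posterior Inverse-Gamma(53/10, 255/8)
obs 8: x=-1 → posterior Inverse-Gamma(29/5, 32)
obs 9: x=5/4 → posterior Inverse-Gamma(63/10, 1073/32)

5365/1168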